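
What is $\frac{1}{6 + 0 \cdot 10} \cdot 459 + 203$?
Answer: $\frac{559}{2} \approx 279.5$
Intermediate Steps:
$\frac{1}{6 + 0 \cdot 10} \cdot 459 + 203 = \frac{1}{6 + 0} \cdot 459 + 203 = \frac{1}{6} \cdot 459 + 203 = \frac{153}{2} + 203 = \frac{559}{2}$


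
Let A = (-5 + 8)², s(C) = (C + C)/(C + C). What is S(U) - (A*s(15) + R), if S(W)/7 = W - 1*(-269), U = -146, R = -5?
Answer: 857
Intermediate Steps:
s(C) = 1 (s(C) = (2*C)/((2*C)) = (2*C)*(1/(2*C)) = 1)
S(W) = 1883 + 7*W (S(W) = 7*(W - 1*(-269)) = 7*(W + 269) = 7*(269 + W) = 1883 + 7*W)
A = 9 (A = 3² = 9)
S(U) - (A*s(15) + R) = (1883 + 7*(-146)) - (9*1 - 5) = (1883 - 1022) - (9 - 5) = 861 - 1*4 = 861 - 4 = 857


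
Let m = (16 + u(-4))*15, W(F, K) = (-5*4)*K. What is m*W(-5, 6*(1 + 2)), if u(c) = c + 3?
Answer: -81000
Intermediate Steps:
u(c) = 3 + c
W(F, K) = -20*K
m = 225 (m = (16 + (3 - 4))*15 = (16 - 1)*15 = 15*15 = 225)
m*W(-5, 6*(1 + 2)) = 225*(-120*(1 + 2)) = 225*(-120*3) = 225*(-20*18) = 225*(-360) = -81000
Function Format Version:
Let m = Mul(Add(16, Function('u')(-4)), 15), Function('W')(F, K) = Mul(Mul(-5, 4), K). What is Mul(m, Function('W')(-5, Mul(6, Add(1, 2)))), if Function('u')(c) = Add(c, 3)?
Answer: -81000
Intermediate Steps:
Function('u')(c) = Add(3, c)
Function('W')(F, K) = Mul(-20, K)
m = 225 (m = Mul(Add(16, Add(3, -4)), 15) = Mul(Add(16, -1), 15) = Mul(15, 15) = 225)
Mul(m, Function('W')(-5, Mul(6, Add(1, 2)))) = Mul(225, Mul(-20, Mul(6, Add(1, 2)))) = Mul(225, Mul(-20, Mul(6, 3))) = Mul(225, Mul(-20, 18)) = Mul(225, -360) = -81000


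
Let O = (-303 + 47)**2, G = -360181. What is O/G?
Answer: -65536/360181 ≈ -0.18195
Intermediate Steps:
O = 65536 (O = (-256)**2 = 65536)
O/G = 65536/(-360181) = 65536*(-1/360181) = -65536/360181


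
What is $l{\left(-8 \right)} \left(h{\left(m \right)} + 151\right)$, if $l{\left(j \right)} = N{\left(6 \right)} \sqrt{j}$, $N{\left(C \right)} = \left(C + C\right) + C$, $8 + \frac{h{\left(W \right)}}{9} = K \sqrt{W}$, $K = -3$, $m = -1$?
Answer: $\sqrt{2} \left(972 + 2844 i\right) \approx 1374.6 + 4022.0 i$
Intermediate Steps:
$h{\left(W \right)} = -72 - 27 \sqrt{W}$ ($h{\left(W \right)} = -72 + 9 \left(- 3 \sqrt{W}\right) = -72 - 27 \sqrt{W}$)
$N{\left(C \right)} = 3 C$ ($N{\left(C \right)} = 2 C + C = 3 C$)
$l{\left(j \right)} = 18 \sqrt{j}$ ($l{\left(j \right)} = 3 \cdot 6 \sqrt{j} = 18 \sqrt{j}$)
$l{\left(-8 \right)} \left(h{\left(m \right)} + 151\right) = 18 \sqrt{-8} \left(\left(-72 - 27 \sqrt{-1}\right) + 151\right) = 18 \cdot 2 i \sqrt{2} \left(\left(-72 - 27 i\right) + 151\right) = 36 i \sqrt{2} \left(79 - 27 i\right)$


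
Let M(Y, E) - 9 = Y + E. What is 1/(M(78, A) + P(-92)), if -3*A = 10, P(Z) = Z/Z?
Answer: 3/254 ≈ 0.011811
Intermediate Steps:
P(Z) = 1
A = -10/3 (A = -⅓*10 = -10/3 ≈ -3.3333)
M(Y, E) = 9 + E + Y (M(Y, E) = 9 + (Y + E) = 9 + (E + Y) = 9 + E + Y)
1/(M(78, A) + P(-92)) = 1/((9 - 10/3 + 78) + 1) = 1/(251/3 + 1) = 1/(254/3) = 3/254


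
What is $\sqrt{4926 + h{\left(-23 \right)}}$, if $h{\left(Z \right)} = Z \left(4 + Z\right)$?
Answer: $\sqrt{5363} \approx 73.233$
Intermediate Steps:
$\sqrt{4926 + h{\left(-23 \right)}} = \sqrt{4926 - 23 \left(4 - 23\right)} = \sqrt{4926 - -437} = \sqrt{4926 + 437} = \sqrt{5363}$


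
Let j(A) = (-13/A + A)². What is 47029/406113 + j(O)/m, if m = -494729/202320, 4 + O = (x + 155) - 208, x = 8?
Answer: -468492422386866499/482399023983177 ≈ -971.17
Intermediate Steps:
O = -49 (O = -4 + ((8 + 155) - 208) = -4 + (163 - 208) = -4 - 45 = -49)
j(A) = (A - 13/A)²
m = -494729/202320 (m = -494729*1/202320 = -494729/202320 ≈ -2.4453)
47029/406113 + j(O)/m = 47029/406113 + ((-13 + (-49)²)²/(-49)²)/(-494729/202320) = 47029*(1/406113) + ((-13 + 2401)²/2401)*(-202320/494729) = 47029/406113 + ((1/2401)*2388²)*(-202320/494729) = 47029/406113 + ((1/2401)*5702544)*(-202320/494729) = 47029/406113 + (5702544/2401)*(-202320/494729) = 47029/406113 - 1153738702080/1187844329 = -468492422386866499/482399023983177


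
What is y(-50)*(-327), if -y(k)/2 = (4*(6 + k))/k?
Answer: 57552/25 ≈ 2302.1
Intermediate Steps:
y(k) = -2*(24 + 4*k)/k (y(k) = -2*4*(6 + k)/k = -2*(24 + 4*k)/k)
y(-50)*(-327) = (-8 - 48/(-50))*(-327) = (-8 - 48*(-1/50))*(-327) = (-8 + 24/25)*(-327) = -176/25*(-327) = 57552/25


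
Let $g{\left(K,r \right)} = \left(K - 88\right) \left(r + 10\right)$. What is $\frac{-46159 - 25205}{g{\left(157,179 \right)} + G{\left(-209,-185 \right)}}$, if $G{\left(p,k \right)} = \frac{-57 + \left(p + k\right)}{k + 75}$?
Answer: $- \frac{713640}{130451} \approx -5.4706$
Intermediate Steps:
$G{\left(p,k \right)} = \frac{-57 + k + p}{75 + k}$ ($G{\left(p,k \right)} = \frac{-57 + \left(k + p\right)}{75 + k} = \frac{-57 + k + p}{75 + k}$)
$g{\left(K,r \right)} = \left(-88 + K\right) \left(10 + r\right)$
$\frac{-46159 - 25205}{g{\left(157,179 \right)} + G{\left(-209,-185 \right)}} = \frac{-46159 - 25205}{\left(-880 - 15752 + 10 \cdot 157 + 157 \cdot 179\right) + \frac{-57 - 185 - 209}{75 - 185}} = - \frac{71364}{\left(-880 - 15752 + 1570 + 28103\right) + \frac{1}{-110} \left(-451\right)} = - \frac{71364}{13041 - - \frac{41}{10}} = - \frac{71364}{13041 + \frac{41}{10}} = - \frac{71364}{\frac{130451}{10}} = \left(-71364\right) \frac{10}{130451} = - \frac{713640}{130451}$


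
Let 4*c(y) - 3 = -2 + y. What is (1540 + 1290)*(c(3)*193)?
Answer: 546190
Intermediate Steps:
c(y) = ¼ + y/4 (c(y) = ¾ + (-2 + y)/4 = ¾ + (-½ + y/4) = ¼ + y/4)
(1540 + 1290)*(c(3)*193) = (1540 + 1290)*((¼ + (¼)*3)*193) = 2830*((¼ + ¾)*193) = 2830*(1*193) = 2830*193 = 546190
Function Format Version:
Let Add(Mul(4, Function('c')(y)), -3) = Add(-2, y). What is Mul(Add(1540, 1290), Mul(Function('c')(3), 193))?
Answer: 546190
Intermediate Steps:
Function('c')(y) = Add(Rational(1, 4), Mul(Rational(1, 4), y)) (Function('c')(y) = Add(Rational(3, 4), Mul(Rational(1, 4), Add(-2, y))) = Add(Rational(3, 4), Add(Rational(-1, 2), Mul(Rational(1, 4), y))) = Add(Rational(1, 4), Mul(Rational(1, 4), y)))
Mul(Add(1540, 1290), Mul(Function('c')(3), 193)) = Mul(Add(1540, 1290), Mul(Add(Rational(1, 4), Mul(Rational(1, 4), 3)), 193)) = Mul(2830, Mul(Add(Rational(1, 4), Rational(3, 4)), 193)) = Mul(2830, Mul(1, 193)) = Mul(2830, 193) = 546190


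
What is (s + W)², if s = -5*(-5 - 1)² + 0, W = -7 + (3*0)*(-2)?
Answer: 34969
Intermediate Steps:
W = -7 (W = -7 + 0*(-2) = -7 + 0 = -7)
s = -180 (s = -5*(-6)² + 0 = -5*36 + 0 = -180 + 0 = -180)
(s + W)² = (-180 - 7)² = (-187)² = 34969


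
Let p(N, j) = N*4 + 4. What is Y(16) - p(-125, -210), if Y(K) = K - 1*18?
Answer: 494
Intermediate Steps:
p(N, j) = 4 + 4*N (p(N, j) = 4*N + 4 = 4 + 4*N)
Y(K) = -18 + K (Y(K) = K - 18 = -18 + K)
Y(16) - p(-125, -210) = (-18 + 16) - (4 + 4*(-125)) = -2 - (4 - 500) = -2 - 1*(-496) = -2 + 496 = 494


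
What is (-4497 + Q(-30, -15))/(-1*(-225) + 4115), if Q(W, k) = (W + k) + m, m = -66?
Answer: -1152/1085 ≈ -1.0618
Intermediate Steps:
Q(W, k) = -66 + W + k (Q(W, k) = (W + k) - 66 = -66 + W + k)
(-4497 + Q(-30, -15))/(-1*(-225) + 4115) = (-4497 + (-66 - 30 - 15))/(-1*(-225) + 4115) = (-4497 - 111)/(225 + 4115) = -4608/4340 = -4608*1/4340 = -1152/1085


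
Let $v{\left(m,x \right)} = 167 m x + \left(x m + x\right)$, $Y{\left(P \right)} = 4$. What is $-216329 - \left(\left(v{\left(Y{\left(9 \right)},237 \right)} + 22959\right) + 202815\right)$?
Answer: $-601604$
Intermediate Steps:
$v{\left(m,x \right)} = x + 168 m x$ ($v{\left(m,x \right)} = 167 m x + \left(m x + x\right) = 167 m x + \left(x + m x\right) = x + 168 m x$)
$-216329 - \left(\left(v{\left(Y{\left(9 \right)},237 \right)} + 22959\right) + 202815\right) = -216329 - \left(\left(237 \left(1 + 168 \cdot 4\right) + 22959\right) + 202815\right) = -216329 - \left(\left(237 \left(1 + 672\right) + 22959\right) + 202815\right) = -216329 - \left(\left(237 \cdot 673 + 22959\right) + 202815\right) = -216329 - \left(\left(159501 + 22959\right) + 202815\right) = -216329 - \left(182460 + 202815\right) = -216329 - 385275 = -601604$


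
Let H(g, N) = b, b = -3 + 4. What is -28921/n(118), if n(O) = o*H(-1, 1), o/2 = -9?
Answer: 28921/18 ≈ 1606.7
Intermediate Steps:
b = 1
H(g, N) = 1
o = -18 (o = 2*(-9) = -18)
n(O) = -18 (n(O) = -18*1 = -18)
-28921/n(118) = -28921/(-18) = -28921*(-1/18) = 28921/18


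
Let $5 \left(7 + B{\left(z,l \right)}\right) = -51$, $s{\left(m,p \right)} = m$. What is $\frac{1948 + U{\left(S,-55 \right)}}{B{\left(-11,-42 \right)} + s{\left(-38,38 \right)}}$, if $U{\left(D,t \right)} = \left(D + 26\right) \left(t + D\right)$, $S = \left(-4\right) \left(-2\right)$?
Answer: $- \frac{875}{138} \approx -6.3406$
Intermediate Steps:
$S = 8$
$B{\left(z,l \right)} = - \frac{86}{5}$ ($B{\left(z,l \right)} = -7 + \frac{1}{5} \left(-51\right) = -7 - \frac{51}{5} = - \frac{86}{5}$)
$U{\left(D,t \right)} = \left(26 + D\right) \left(D + t\right)$
$\frac{1948 + U{\left(S,-55 \right)}}{B{\left(-11,-42 \right)} + s{\left(-38,38 \right)}} = \frac{1948 + \left(8^{2} + 26 \cdot 8 + 26 \left(-55\right) + 8 \left(-55\right)\right)}{- \frac{86}{5} - 38} = \frac{1948 + \left(64 + 208 - 1430 - 440\right)}{- \frac{276}{5}} = \left(1948 - 1598\right) \left(- \frac{5}{276}\right) = 350 \left(- \frac{5}{276}\right) = - \frac{875}{138}$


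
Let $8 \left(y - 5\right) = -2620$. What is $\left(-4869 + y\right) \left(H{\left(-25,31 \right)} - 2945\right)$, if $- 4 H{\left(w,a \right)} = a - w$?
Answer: $\frac{30723297}{2} \approx 1.5362 \cdot 10^{7}$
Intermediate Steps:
$H{\left(w,a \right)} = - \frac{a}{4} + \frac{w}{4}$ ($H{\left(w,a \right)} = - \frac{a - w}{4} = - \frac{a}{4} + \frac{w}{4}$)
$y = - \frac{645}{2}$ ($y = 5 + \frac{1}{8} \left(-2620\right) = 5 - \frac{655}{2} = - \frac{645}{2} \approx -322.5$)
$\left(-4869 + y\right) \left(H{\left(-25,31 \right)} - 2945\right) = \left(-4869 - \frac{645}{2}\right) \left(\left(\left(- \frac{1}{4}\right) 31 + \frac{1}{4} \left(-25\right)\right) - 2945\right) = - \frac{10383 \left(\left(- \frac{31}{4} - \frac{25}{4}\right) - 2945\right)}{2} = - \frac{10383 \left(-14 - 2945\right)}{2} = \left(- \frac{10383}{2}\right) \left(-2959\right) = \frac{30723297}{2}$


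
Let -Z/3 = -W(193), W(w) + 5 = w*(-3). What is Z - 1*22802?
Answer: -24554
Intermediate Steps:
W(w) = -5 - 3*w (W(w) = -5 + w*(-3) = -5 - 3*w)
Z = -1752 (Z = -(-3)*(-5 - 3*193) = -(-3)*(-5 - 579) = -(-3)*(-584) = -3*584 = -1752)
Z - 1*22802 = -1752 - 1*22802 = -1752 - 22802 = -24554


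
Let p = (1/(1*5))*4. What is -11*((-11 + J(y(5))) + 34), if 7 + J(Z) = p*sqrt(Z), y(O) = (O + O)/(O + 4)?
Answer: -176 - 44*sqrt(10)/15 ≈ -185.28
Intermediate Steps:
p = 4/5 (p = (1*(1/5))*4 = (1/5)*4 = 4/5 ≈ 0.80000)
y(O) = 2*O/(4 + O) (y(O) = (2*O)/(4 + O) = 2*O/(4 + O))
J(Z) = -7 + 4*sqrt(Z)/5
-11*((-11 + J(y(5))) + 34) = -11*((-11 + (-7 + 4*sqrt(2*5/(4 + 5))/5)) + 34) = -11*((-11 + (-7 + 4*sqrt(2*5/9)/5)) + 34) = -11*((-11 + (-7 + 4*sqrt(2*5*(1/9))/5)) + 34) = -11*((-11 + (-7 + 4*sqrt(10/9)/5)) + 34) = -11*((-11 + (-7 + 4*(sqrt(10)/3)/5)) + 34) = -11*((-11 + (-7 + 4*sqrt(10)/15)) + 34) = -11*((-18 + 4*sqrt(10)/15) + 34) = -11*(16 + 4*sqrt(10)/15) = -176 - 44*sqrt(10)/15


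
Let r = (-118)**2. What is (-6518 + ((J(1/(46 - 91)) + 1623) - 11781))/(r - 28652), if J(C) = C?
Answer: 107203/94680 ≈ 1.1323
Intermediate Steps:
r = 13924
(-6518 + ((J(1/(46 - 91)) + 1623) - 11781))/(r - 28652) = (-6518 + ((1/(46 - 91) + 1623) - 11781))/(13924 - 28652) = (-6518 + ((1/(-45) + 1623) - 11781))/(-14728) = (-6518 + ((-1/45 + 1623) - 11781))*(-1/14728) = (-6518 + (73034/45 - 11781))*(-1/14728) = (-6518 - 457111/45)*(-1/14728) = -750421/45*(-1/14728) = 107203/94680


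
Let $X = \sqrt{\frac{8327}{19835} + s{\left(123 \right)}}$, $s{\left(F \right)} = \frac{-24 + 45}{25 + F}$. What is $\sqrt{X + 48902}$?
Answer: $\frac{\sqrt{105354834787458200 + 1467790 \sqrt{1210142216245}}}{1467790} \approx 221.14$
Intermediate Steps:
$s{\left(F \right)} = \frac{21}{25 + F}$
$X = \frac{\sqrt{1210142216245}}{1467790}$ ($X = \sqrt{\frac{8327}{19835} + \frac{21}{25 + 123}} = \sqrt{8327 \cdot \frac{1}{19835} + \frac{21}{148}} = \sqrt{\frac{8327}{19835} + 21 \cdot \frac{1}{148}} = \sqrt{\frac{8327}{19835} + \frac{21}{148}} = \sqrt{\frac{1648931}{2935580}} = \frac{\sqrt{1210142216245}}{1467790} \approx 0.74947$)
$\sqrt{X + 48902} = \sqrt{\frac{\sqrt{1210142216245}}{1467790} + 48902} = \sqrt{48902 + \frac{\sqrt{1210142216245}}{1467790}}$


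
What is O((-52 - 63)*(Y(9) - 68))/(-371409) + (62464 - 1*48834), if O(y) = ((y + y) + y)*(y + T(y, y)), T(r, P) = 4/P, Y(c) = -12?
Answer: 1602794886/123803 ≈ 12946.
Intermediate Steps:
O(y) = 3*y*(y + 4/y) (O(y) = ((y + y) + y)*(y + 4/y) = (2*y + y)*(y + 4/y) = (3*y)*(y + 4/y) = 3*y*(y + 4/y))
O((-52 - 63)*(Y(9) - 68))/(-371409) + (62464 - 1*48834) = (12 + 3*((-52 - 63)*(-12 - 68))**2)/(-371409) + (62464 - 1*48834) = (12 + 3*(-115*(-80))**2)*(-1/371409) + (62464 - 48834) = (12 + 3*9200**2)*(-1/371409) + 13630 = (12 + 3*84640000)*(-1/371409) + 13630 = (12 + 253920000)*(-1/371409) + 13630 = 253920012*(-1/371409) + 13630 = -84640004/123803 + 13630 = 1602794886/123803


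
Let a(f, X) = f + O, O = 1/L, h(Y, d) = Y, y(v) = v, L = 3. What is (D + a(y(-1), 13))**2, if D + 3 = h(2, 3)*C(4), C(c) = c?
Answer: 169/9 ≈ 18.778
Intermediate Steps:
O = 1/3 ≈ 0.33333
a(f, X) = 1/3 + f (a(f, X) = f + 1/3 = 1/3 + f)
D = 5 (D = -3 + 2*4 = -3 + 8 = 5)
(D + a(y(-1), 13))**2 = (5 + (1/3 - 1))**2 = (5 - 2/3)**2 = (13/3)**2 = 169/9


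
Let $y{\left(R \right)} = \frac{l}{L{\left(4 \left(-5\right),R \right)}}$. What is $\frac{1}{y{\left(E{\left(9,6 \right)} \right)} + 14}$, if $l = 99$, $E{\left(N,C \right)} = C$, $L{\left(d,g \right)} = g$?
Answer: $\frac{2}{61} \approx 0.032787$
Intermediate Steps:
$y{\left(R \right)} = \frac{99}{R}$
$\frac{1}{y{\left(E{\left(9,6 \right)} \right)} + 14} = \frac{1}{\frac{99}{6} + 14} = \frac{1}{99 \cdot \frac{1}{6} + 14} = \frac{1}{\frac{33}{2} + 14} = \frac{1}{\frac{61}{2}} = \frac{2}{61}$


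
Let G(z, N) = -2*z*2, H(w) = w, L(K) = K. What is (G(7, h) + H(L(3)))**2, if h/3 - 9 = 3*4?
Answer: 625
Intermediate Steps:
h = 63 (h = 27 + 3*(3*4) = 27 + 3*12 = 27 + 36 = 63)
G(z, N) = -4*z
(G(7, h) + H(L(3)))**2 = (-4*7 + 3)**2 = (-28 + 3)**2 = (-25)**2 = 625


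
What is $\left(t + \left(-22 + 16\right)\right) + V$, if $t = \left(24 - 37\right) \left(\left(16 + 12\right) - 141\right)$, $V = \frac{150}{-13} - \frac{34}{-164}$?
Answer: $\frac{1547479}{1066} \approx 1451.7$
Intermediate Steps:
$V = - \frac{12079}{1066}$ ($V = 150 \left(- \frac{1}{13}\right) - - \frac{17}{82} = - \frac{150}{13} + \frac{17}{82} = - \frac{12079}{1066} \approx -11.331$)
$t = 1469$ ($t = - 13 \left(28 - 141\right) = \left(-13\right) \left(-113\right) = 1469$)
$\left(t + \left(-22 + 16\right)\right) + V = \left(1469 + \left(-22 + 16\right)\right) - \frac{12079}{1066} = \left(1469 - 6\right) - \frac{12079}{1066} = 1463 - \frac{12079}{1066} = \frac{1547479}{1066}$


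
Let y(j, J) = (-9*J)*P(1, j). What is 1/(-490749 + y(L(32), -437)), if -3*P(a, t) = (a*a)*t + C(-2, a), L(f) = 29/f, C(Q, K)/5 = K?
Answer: -32/15951747 ≈ -2.0061e-6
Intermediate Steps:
C(Q, K) = 5*K
P(a, t) = -5*a/3 - t*a**2/3 (P(a, t) = -((a*a)*t + 5*a)/3 = -(a**2*t + 5*a)/3 = -(t*a**2 + 5*a)/3 = -(5*a + t*a**2)/3 = -5*a/3 - t*a**2/3)
y(j, J) = -9*J*(-5/3 - j/3) (y(j, J) = (-9*J)*((1/3)*1*(-5 - 1*1*j)) = (-9*J)*((1/3)*1*(-5 - j)) = (-9*J)*(-5/3 - j/3) = -9*J*(-5/3 - j/3))
1/(-490749 + y(L(32), -437)) = 1/(-490749 + 3*(-437)*(5 + 29/32)) = 1/(-490749 + 3*(-437)*(189/32)) = 1/(-490749 - 247779/32) = 1/(-15951747/32) = -32/15951747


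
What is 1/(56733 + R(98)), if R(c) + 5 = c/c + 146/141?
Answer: 141/7998935 ≈ 1.7627e-5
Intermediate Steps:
R(c) = -418/141 (R(c) = -5 + (c/c + 146/141) = -5 + (1 + 146*(1/141)) = -5 + (1 + 146/141) = -5 + 287/141 = -418/141)
1/(56733 + R(98)) = 1/(56733 - 418/141) = 1/(7998935/141) = 141/7998935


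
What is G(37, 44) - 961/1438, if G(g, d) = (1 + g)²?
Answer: 2075511/1438 ≈ 1443.3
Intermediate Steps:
G(37, 44) - 961/1438 = (1 + 37)² - 961/1438 = 38² - 961*1/1438 = 1444 - 961/1438 = 2075511/1438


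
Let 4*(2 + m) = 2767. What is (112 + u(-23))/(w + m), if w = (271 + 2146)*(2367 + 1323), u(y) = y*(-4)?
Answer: 48/2098687 ≈ 2.2871e-5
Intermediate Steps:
u(y) = -4*y
m = 2759/4 (m = -2 + (¼)*2767 = -2 + 2767/4 = 2759/4 ≈ 689.75)
w = 8918730 (w = 2417*3690 = 8918730)
(112 + u(-23))/(w + m) = (112 - 4*(-23))/(8918730 + 2759/4) = (112 + 92)/(35677679/4) = 204*(4/35677679) = 48/2098687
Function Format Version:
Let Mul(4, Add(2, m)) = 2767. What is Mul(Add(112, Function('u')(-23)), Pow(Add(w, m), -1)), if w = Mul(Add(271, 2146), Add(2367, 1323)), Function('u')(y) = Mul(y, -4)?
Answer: Rational(48, 2098687) ≈ 2.2871e-5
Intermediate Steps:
Function('u')(y) = Mul(-4, y)
m = Rational(2759, 4) (m = Add(-2, Mul(Rational(1, 4), 2767)) = Add(-2, Rational(2767, 4)) = Rational(2759, 4) ≈ 689.75)
w = 8918730 (w = Mul(2417, 3690) = 8918730)
Mul(Add(112, Function('u')(-23)), Pow(Add(w, m), -1)) = Mul(Add(112, Mul(-4, -23)), Pow(Add(8918730, Rational(2759, 4)), -1)) = Mul(Add(112, 92), Pow(Rational(35677679, 4), -1)) = Mul(204, Rational(4, 35677679)) = Rational(48, 2098687)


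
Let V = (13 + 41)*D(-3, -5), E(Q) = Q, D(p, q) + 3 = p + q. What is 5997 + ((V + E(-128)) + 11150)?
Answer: 16425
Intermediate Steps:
D(p, q) = -3 + p + q (D(p, q) = -3 + (p + q) = -3 + p + q)
V = -594 (V = (13 + 41)*(-3 - 3 - 5) = 54*(-11) = -594)
5997 + ((V + E(-128)) + 11150) = 5997 + ((-594 - 128) + 11150) = 5997 + (-722 + 11150) = 5997 + 10428 = 16425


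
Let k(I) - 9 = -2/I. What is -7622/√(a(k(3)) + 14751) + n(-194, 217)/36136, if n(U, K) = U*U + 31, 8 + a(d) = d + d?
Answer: 37667/36136 - 7622*√132837/44279 ≈ -61.696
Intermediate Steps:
k(I) = 9 - 2/I
a(d) = -8 + 2*d (a(d) = -8 + (d + d) = -8 + 2*d)
n(U, K) = 31 + U² (n(U, K) = U² + 31 = 31 + U²)
-7622/√(a(k(3)) + 14751) + n(-194, 217)/36136 = -7622/√((-8 + 2*(9 - 2/3)) + 14751) + (31 + (-194)²)/36136 = -7622/√((-8 + 2*(9 - 2*⅓)) + 14751) + (31 + 37636)*(1/36136) = -7622/√((-8 + 2*(9 - ⅔)) + 14751) + 37667*(1/36136) = -7622/√((-8 + 2*(25/3)) + 14751) + 37667/36136 = -7622/√((-8 + 50/3) + 14751) + 37667/36136 = -7622/√(26/3 + 14751) + 37667/36136 = -7622*√132837/44279 + 37667/36136 = 37667/36136 - 7622*√132837/44279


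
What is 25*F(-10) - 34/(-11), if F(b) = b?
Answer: -2716/11 ≈ -246.91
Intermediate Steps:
25*F(-10) - 34/(-11) = 25*(-10) - 34/(-11) = -250 - 34*(-1/11) = -250 + 34/11 = -2716/11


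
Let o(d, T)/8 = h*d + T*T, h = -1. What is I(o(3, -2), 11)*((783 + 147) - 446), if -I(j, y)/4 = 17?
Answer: -32912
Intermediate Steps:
o(d, T) = -8*d + 8*T² (o(d, T) = 8*(-d + T*T) = 8*(-d + T²) = 8*(T² - d) = -8*d + 8*T²)
I(j, y) = -68 (I(j, y) = -4*17 = -68)
I(o(3, -2), 11)*((783 + 147) - 446) = -68*((783 + 147) - 446) = -68*(930 - 446) = -68*484 = -32912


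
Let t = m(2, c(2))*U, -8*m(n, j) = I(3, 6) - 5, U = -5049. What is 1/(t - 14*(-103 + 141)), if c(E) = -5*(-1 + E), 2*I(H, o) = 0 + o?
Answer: -4/7177 ≈ -0.00055734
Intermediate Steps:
I(H, o) = o/2 (I(H, o) = (0 + o)/2 = o/2)
c(E) = 5 - 5*E
m(n, j) = 1/4 (m(n, j) = -((1/2)*6 - 5)/8 = -(3 - 5)/8 = -1/8*(-2) = 1/4)
t = -5049/4 (t = (1/4)*(-5049) = -5049/4 ≈ -1262.3)
1/(t - 14*(-103 + 141)) = 1/(-5049/4 - 14*(-103 + 141)) = 1/(-5049/4 - 14*38) = 1/(-5049/4 - 532) = 1/(-7177/4) = -4/7177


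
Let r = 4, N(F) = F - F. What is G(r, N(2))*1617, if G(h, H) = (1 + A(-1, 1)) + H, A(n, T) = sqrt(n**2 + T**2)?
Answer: 1617 + 1617*sqrt(2) ≈ 3903.8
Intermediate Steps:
N(F) = 0
A(n, T) = sqrt(T**2 + n**2)
G(h, H) = 1 + H + sqrt(2) (G(h, H) = (1 + sqrt(1**2 + (-1)**2)) + H = (1 + sqrt(1 + 1)) + H = (1 + sqrt(2)) + H = 1 + H + sqrt(2))
G(r, N(2))*1617 = (1 + 0 + sqrt(2))*1617 = (1 + sqrt(2))*1617 = 1617 + 1617*sqrt(2)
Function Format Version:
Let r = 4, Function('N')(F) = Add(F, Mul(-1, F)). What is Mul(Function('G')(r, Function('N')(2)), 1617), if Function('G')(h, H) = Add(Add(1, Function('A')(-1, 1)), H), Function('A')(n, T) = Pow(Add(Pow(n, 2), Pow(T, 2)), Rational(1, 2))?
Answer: Add(1617, Mul(1617, Pow(2, Rational(1, 2)))) ≈ 3903.8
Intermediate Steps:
Function('N')(F) = 0
Function('A')(n, T) = Pow(Add(Pow(T, 2), Pow(n, 2)), Rational(1, 2))
Function('G')(h, H) = Add(1, H, Pow(2, Rational(1, 2))) (Function('G')(h, H) = Add(Add(1, Pow(Add(Pow(1, 2), Pow(-1, 2)), Rational(1, 2))), H) = Add(Add(1, Pow(Add(1, 1), Rational(1, 2))), H) = Add(Add(1, Pow(2, Rational(1, 2))), H) = Add(1, H, Pow(2, Rational(1, 2))))
Mul(Function('G')(r, Function('N')(2)), 1617) = Mul(Add(1, 0, Pow(2, Rational(1, 2))), 1617) = Mul(Add(1, Pow(2, Rational(1, 2))), 1617) = Add(1617, Mul(1617, Pow(2, Rational(1, 2))))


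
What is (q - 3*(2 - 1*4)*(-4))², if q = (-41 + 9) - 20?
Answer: 5776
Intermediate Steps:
q = -52 (q = -32 - 20 = -52)
(q - 3*(2 - 1*4)*(-4))² = (-52 - 3*(2 - 1*4)*(-4))² = (-52 - 3*(2 - 4)*(-4))² = (-52 - 3*(-2)*(-4))² = (-52 + 6*(-4))² = (-52 - 24)² = (-76)² = 5776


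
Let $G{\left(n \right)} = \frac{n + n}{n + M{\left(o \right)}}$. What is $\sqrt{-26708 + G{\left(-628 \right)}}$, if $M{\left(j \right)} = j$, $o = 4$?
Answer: $\frac{i \sqrt{162479226}}{78} \approx 163.42 i$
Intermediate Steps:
$G{\left(n \right)} = \frac{2 n}{4 + n}$ ($G{\left(n \right)} = \frac{n + n}{n + 4} = \frac{2 n}{4 + n}$)
$\sqrt{-26708 + G{\left(-628 \right)}} = \sqrt{-26708 + 2 \left(-628\right) \frac{1}{4 - 628}} = \sqrt{-26708 + 2 \left(-628\right) \frac{1}{-624}} = \sqrt{-26708 + 2 \left(-628\right) \left(- \frac{1}{624}\right)} = \sqrt{-26708 + \frac{157}{78}} = \sqrt{- \frac{2083067}{78}} = \frac{i \sqrt{162479226}}{78}$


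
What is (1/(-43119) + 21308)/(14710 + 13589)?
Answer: 918779651/1220224581 ≈ 0.75296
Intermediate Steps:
(1/(-43119) + 21308)/(14710 + 13589) = (-1/43119 + 21308)/28299 = (918779651/43119)*(1/28299) = 918779651/1220224581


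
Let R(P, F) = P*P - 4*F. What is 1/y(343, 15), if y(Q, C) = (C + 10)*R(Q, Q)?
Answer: 1/2906925 ≈ 3.4401e-7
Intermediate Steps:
R(P, F) = P**2 - 4*F
y(Q, C) = (10 + C)*(Q**2 - 4*Q) (y(Q, C) = (C + 10)*(Q**2 - 4*Q) = (10 + C)*(Q**2 - 4*Q))
1/y(343, 15) = 1/(343*(-4 + 343)*(10 + 15)) = 1/(343*339*25) = 1/2906925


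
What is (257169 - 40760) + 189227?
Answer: 405636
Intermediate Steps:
(257169 - 40760) + 189227 = 216409 + 189227 = 405636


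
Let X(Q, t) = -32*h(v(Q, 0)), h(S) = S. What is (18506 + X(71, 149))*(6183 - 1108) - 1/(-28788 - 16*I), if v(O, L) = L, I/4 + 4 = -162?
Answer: 1705925643801/18164 ≈ 9.3918e+7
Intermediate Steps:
I = -664 (I = -16 + 4*(-162) = -16 - 648 = -664)
X(Q, t) = 0 (X(Q, t) = -32*0 = 0)
(18506 + X(71, 149))*(6183 - 1108) - 1/(-28788 - 16*I) = (18506 + 0)*(6183 - 1108) - 1/(-28788 - 16*(-664)) = 18506*5075 - 1/(-28788 + 10624) = 93917950 - 1/(-18164) = 93917950 - 1*(-1/18164) = 93917950 + 1/18164 = 1705925643801/18164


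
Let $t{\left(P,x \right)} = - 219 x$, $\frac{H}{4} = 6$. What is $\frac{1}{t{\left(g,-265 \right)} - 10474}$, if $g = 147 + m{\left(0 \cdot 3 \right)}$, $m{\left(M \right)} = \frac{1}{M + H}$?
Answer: $\frac{1}{47561} \approx 2.1026 \cdot 10^{-5}$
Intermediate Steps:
$H = 24$ ($H = 4 \cdot 6 = 24$)
$m{\left(M \right)} = \frac{1}{24 + M}$ ($m{\left(M \right)} = \frac{1}{M + 24} = \frac{1}{24 + M}$)
$g = \frac{3529}{24}$ ($g = 147 + \frac{1}{24 + 0 \cdot 3} = 147 + \frac{1}{24 + 0} = 147 + \frac{1}{24} = \frac{3529}{24} \approx 147.04$)
$\frac{1}{t{\left(g,-265 \right)} - 10474} = \frac{1}{\left(-219\right) \left(-265\right) - 10474} = \frac{1}{58035 - 10474} = \frac{1}{47561}$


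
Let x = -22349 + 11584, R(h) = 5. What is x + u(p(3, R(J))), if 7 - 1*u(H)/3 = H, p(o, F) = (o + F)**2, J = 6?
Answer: -10936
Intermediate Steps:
p(o, F) = (F + o)**2
u(H) = 21 - 3*H
x = -10765
x + u(p(3, R(J))) = -10765 + (21 - 3*(5 + 3)**2) = -10765 + (21 - 3*8**2) = -10765 + (21 - 3*64) = -10765 + (21 - 192) = -10765 - 171 = -10936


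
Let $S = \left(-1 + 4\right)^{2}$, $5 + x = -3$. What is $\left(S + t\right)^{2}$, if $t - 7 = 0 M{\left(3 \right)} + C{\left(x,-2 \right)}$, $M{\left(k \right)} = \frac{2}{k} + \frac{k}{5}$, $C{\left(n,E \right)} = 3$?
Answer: $361$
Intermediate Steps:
$x = -8$ ($x = -5 - 3 = -8$)
$S = 9$ ($S = 3^{2} = 9$)
$M{\left(k \right)} = \frac{2}{k} + \frac{k}{5}$ ($M{\left(k \right)} = \frac{2}{k} + k \frac{1}{5} = \frac{2}{k} + \frac{k}{5}$)
$t = 10$ ($t = 7 + \left(0 \left(\frac{2}{3} + \frac{1}{5} \cdot 3\right) + 3\right) = 7 + \left(0 \left(2 \cdot \frac{1}{3} + \frac{3}{5}\right) + 3\right) = 7 + \left(0 \left(\frac{2}{3} + \frac{3}{5}\right) + 3\right) = 7 + \left(0 \cdot \frac{19}{15} + 3\right) = 7 + \left(0 + 3\right) = 7 + 3 = 10$)
$\left(S + t\right)^{2} = \left(9 + 10\right)^{2} = 19^{2} = 361$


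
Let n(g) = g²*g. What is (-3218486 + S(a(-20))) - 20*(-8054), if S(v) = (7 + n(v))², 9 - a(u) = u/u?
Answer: -2788045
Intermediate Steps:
a(u) = 8 (a(u) = 9 - u/u = 9 - 1*1 = 9 - 1 = 8)
n(g) = g³
S(v) = (7 + v³)²
(-3218486 + S(a(-20))) - 20*(-8054) = (-3218486 + (7 + 8³)²) - 20*(-8054) = (-3218486 + (7 + 512)²) + 161080 = (-3218486 + 519²) + 161080 = (-3218486 + 269361) + 161080 = -2949125 + 161080 = -2788045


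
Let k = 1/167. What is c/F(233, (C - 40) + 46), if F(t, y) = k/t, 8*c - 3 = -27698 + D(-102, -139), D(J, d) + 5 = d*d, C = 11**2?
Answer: -326035269/8 ≈ -4.0754e+7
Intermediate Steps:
C = 121
D(J, d) = -5 + d**2 (D(J, d) = -5 + d*d = -5 + d**2)
k = 1/167 ≈ 0.0059880
c = -8379/8 (c = 3/8 + (-27698 + (-5 + (-139)**2))/8 = 3/8 + (-27698 + (-5 + 19321))/8 = 3/8 + (-27698 + 19316)/8 = 3/8 + (1/8)*(-8382) = 3/8 - 4191/4 = -8379/8 ≈ -1047.4)
F(t, y) = 1/(167*t)
c/F(233, (C - 40) + 46) = -8379/(8*((1/167)/233)) = -8379/(8*((1/167)*(1/233))) = -8379/(8*1/38911) = -8379/8*38911 = -326035269/8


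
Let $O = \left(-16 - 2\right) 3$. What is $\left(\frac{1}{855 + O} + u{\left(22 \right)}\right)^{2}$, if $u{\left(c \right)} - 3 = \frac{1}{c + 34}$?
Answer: $\frac{18339930625}{2012060736} \approx 9.115$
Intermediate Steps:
$O = -54$ ($O = \left(-18\right) 3 = -54$)
$u{\left(c \right)} = 3 + \frac{1}{34 + c}$ ($u{\left(c \right)} = 3 + \frac{1}{c + 34} = 3 + \frac{1}{34 + c}$)
$\left(\frac{1}{855 + O} + u{\left(22 \right)}\right)^{2} = \left(\frac{1}{855 - 54} + \frac{103 + 3 \cdot 22}{34 + 22}\right)^{2} = \left(\frac{1}{801} + \frac{103 + 66}{56}\right)^{2} = \left(\frac{1}{801} + \frac{1}{56} \cdot 169\right)^{2} = \left(\frac{1}{801} + \frac{169}{56}\right)^{2} = \left(\frac{135425}{44856}\right)^{2} = \frac{18339930625}{2012060736}$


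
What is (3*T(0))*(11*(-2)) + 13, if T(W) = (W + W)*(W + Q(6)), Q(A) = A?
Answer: 13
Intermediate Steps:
T(W) = 2*W*(6 + W) (T(W) = (W + W)*(W + 6) = (2*W)*(6 + W) = 2*W*(6 + W))
(3*T(0))*(11*(-2)) + 13 = (3*(2*0*(6 + 0)))*(11*(-2)) + 13 = (3*(2*0*6))*(-22) + 13 = (3*0)*(-22) + 13 = 0*(-22) + 13 = 0 + 13 = 13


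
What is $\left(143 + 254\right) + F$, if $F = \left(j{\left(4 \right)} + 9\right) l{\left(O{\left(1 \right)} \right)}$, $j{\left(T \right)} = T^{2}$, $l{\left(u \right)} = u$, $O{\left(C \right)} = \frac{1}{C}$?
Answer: $422$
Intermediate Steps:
$F = 25$ ($F = \frac{4^{2} + 9}{1} = \left(16 + 9\right) 1 = 25 \cdot 1 = 25$)
$\left(143 + 254\right) + F = \left(143 + 254\right) + 25 = 397 + 25 = 422$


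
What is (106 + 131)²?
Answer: 56169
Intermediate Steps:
(106 + 131)² = 237² = 56169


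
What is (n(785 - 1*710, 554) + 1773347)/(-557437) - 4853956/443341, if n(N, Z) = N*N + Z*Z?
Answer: -3630534342580/247134677017 ≈ -14.691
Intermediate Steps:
n(N, Z) = N² + Z²
(n(785 - 1*710, 554) + 1773347)/(-557437) - 4853956/443341 = (((785 - 1*710)² + 554²) + 1773347)/(-557437) - 4853956/443341 = (((785 - 710)² + 306916) + 1773347)*(-1/557437) - 4853956*1/443341 = ((75² + 306916) + 1773347)*(-1/557437) - 4853956/443341 = ((5625 + 306916) + 1773347)*(-1/557437) - 4853956/443341 = (312541 + 1773347)*(-1/557437) - 4853956/443341 = 2085888*(-1/557437) - 4853956/443341 = -2085888/557437 - 4853956/443341 = -3630534342580/247134677017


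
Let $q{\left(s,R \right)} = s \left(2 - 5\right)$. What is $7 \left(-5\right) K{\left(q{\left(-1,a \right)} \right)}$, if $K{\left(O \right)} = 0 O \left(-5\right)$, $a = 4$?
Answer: $0$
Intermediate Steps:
$q{\left(s,R \right)} = - 3 s$ ($q{\left(s,R \right)} = s \left(-3\right) = - 3 s$)
$K{\left(O \right)} = 0$ ($K{\left(O \right)} = 0 \left(-5\right) = 0$)
$7 \left(-5\right) K{\left(q{\left(-1,a \right)} \right)} = 7 \left(-5\right) 0 = \left(-35\right) 0 = 0$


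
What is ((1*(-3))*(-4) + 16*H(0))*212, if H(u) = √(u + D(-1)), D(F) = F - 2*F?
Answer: 5936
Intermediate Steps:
D(F) = -F
H(u) = √(1 + u) (H(u) = √(u - 1*(-1)) = √(u + 1) = √(1 + u))
((1*(-3))*(-4) + 16*H(0))*212 = ((1*(-3))*(-4) + 16*√(1 + 0))*212 = (-3*(-4) + 16*√1)*212 = (12 + 16*1)*212 = (12 + 16)*212 = 28*212 = 5936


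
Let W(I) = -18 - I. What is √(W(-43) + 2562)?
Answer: √2587 ≈ 50.863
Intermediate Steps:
√(W(-43) + 2562) = √((-18 - 1*(-43)) + 2562) = √((-18 + 43) + 2562) = √(25 + 2562) = √2587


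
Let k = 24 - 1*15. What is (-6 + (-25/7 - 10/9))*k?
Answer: -673/7 ≈ -96.143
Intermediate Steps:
k = 9 (k = 24 - 15 = 9)
(-6 + (-25/7 - 10/9))*k = (-6 + (-25/7 - 10/9))*9 = (-6 - 295/63)*9 = -673/63*9 = -673/7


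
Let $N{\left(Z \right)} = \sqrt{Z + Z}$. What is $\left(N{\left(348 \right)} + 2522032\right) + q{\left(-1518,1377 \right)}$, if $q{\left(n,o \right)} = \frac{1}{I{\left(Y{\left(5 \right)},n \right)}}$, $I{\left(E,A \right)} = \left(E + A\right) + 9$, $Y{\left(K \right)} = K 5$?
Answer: $\frac{3742695487}{1484} + 2 \sqrt{174} \approx 2.5221 \cdot 10^{6}$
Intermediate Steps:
$Y{\left(K \right)} = 5 K$
$I{\left(E,A \right)} = 9 + A + E$ ($I{\left(E,A \right)} = \left(A + E\right) + 9 = 9 + A + E$)
$q{\left(n,o \right)} = \frac{1}{34 + n}$ ($q{\left(n,o \right)} = \frac{1}{9 + n + 5 \cdot 5} = \frac{1}{9 + n + 25} = \frac{1}{34 + n}$)
$N{\left(Z \right)} = \sqrt{2} \sqrt{Z}$ ($N{\left(Z \right)} = \sqrt{2 Z} = \sqrt{2} \sqrt{Z}$)
$\left(N{\left(348 \right)} + 2522032\right) + q{\left(-1518,1377 \right)} = \left(\sqrt{2} \sqrt{348} + 2522032\right) + \frac{1}{34 - 1518} = \left(\sqrt{2} \cdot 2 \sqrt{87} + 2522032\right) + \frac{1}{-1484} = \left(2 \sqrt{174} + 2522032\right) - \frac{1}{1484} = \left(2522032 + 2 \sqrt{174}\right) - \frac{1}{1484} = \frac{3742695487}{1484} + 2 \sqrt{174}$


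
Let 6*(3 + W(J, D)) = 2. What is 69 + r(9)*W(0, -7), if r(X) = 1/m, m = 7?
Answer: 1441/21 ≈ 68.619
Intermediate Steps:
W(J, D) = -8/3 (W(J, D) = -3 + (⅙)*2 = -3 + ⅓ = -8/3)
r(X) = ⅐ (r(X) = 1/7 = ⅐)
69 + r(9)*W(0, -7) = 69 + (⅐)*(-8/3) = 69 - 8/21 = 1441/21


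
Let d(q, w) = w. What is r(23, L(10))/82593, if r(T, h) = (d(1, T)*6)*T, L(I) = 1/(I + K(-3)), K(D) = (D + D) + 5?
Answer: 46/1197 ≈ 0.038429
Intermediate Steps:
K(D) = 5 + 2*D (K(D) = 2*D + 5 = 5 + 2*D)
L(I) = 1/(-1 + I) (L(I) = 1/(I + (5 + 2*(-3))) = 1/(I + (5 - 6)) = 1/(I - 1) = 1/(-1 + I))
r(T, h) = 6*T² (r(T, h) = (T*6)*T = (6*T)*T = 6*T²)
r(23, L(10))/82593 = (6*23²)/82593 = (6*529)*(1/82593) = 3174*(1/82593) = 46/1197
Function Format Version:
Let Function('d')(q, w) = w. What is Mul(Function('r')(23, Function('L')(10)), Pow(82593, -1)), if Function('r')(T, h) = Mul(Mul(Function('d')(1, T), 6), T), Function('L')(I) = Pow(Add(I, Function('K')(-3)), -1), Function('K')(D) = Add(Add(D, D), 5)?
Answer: Rational(46, 1197) ≈ 0.038429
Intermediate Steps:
Function('K')(D) = Add(5, Mul(2, D)) (Function('K')(D) = Add(Mul(2, D), 5) = Add(5, Mul(2, D)))
Function('L')(I) = Pow(Add(-1, I), -1) (Function('L')(I) = Pow(Add(I, Add(5, Mul(2, -3))), -1) = Pow(Add(I, Add(5, -6)), -1) = Pow(Add(I, -1), -1) = Pow(Add(-1, I), -1))
Function('r')(T, h) = Mul(6, Pow(T, 2)) (Function('r')(T, h) = Mul(Mul(T, 6), T) = Mul(Mul(6, T), T) = Mul(6, Pow(T, 2)))
Mul(Function('r')(23, Function('L')(10)), Pow(82593, -1)) = Mul(Mul(6, Pow(23, 2)), Pow(82593, -1)) = Mul(Mul(6, 529), Rational(1, 82593)) = Mul(3174, Rational(1, 82593)) = Rational(46, 1197)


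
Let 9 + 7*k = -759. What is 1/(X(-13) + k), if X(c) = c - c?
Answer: -7/768 ≈ -0.0091146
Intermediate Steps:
X(c) = 0
k = -768/7 (k = -9/7 + (1/7)*(-759) = -9/7 - 759/7 = -768/7 ≈ -109.71)
1/(X(-13) + k) = 1/(0 - 768/7) = 1/(-768/7) = -7/768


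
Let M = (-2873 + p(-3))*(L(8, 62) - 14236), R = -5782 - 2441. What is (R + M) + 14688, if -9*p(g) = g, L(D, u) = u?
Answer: 122170927/3 ≈ 4.0724e+7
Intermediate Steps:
R = -8223
p(g) = -g/9
M = 122151532/3 (M = (-2873 - 1/9*(-3))*(62 - 14236) = (-2873 + 1/3)*(-14174) = -8618/3*(-14174) = 122151532/3 ≈ 4.0717e+7)
(R + M) + 14688 = (-8223 + 122151532/3) + 14688 = 122126863/3 + 14688 = 122170927/3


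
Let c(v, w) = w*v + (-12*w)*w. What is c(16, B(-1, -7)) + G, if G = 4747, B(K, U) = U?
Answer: 4047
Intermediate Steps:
c(v, w) = -12*w**2 + v*w (c(v, w) = v*w - 12*w**2 = -12*w**2 + v*w)
c(16, B(-1, -7)) + G = -7*(16 - 12*(-7)) + 4747 = -7*(16 + 84) + 4747 = -7*100 + 4747 = -700 + 4747 = 4047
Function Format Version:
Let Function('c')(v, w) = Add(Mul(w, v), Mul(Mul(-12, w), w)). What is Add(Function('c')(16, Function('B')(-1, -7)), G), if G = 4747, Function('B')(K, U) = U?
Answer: 4047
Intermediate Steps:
Function('c')(v, w) = Add(Mul(-12, Pow(w, 2)), Mul(v, w)) (Function('c')(v, w) = Add(Mul(v, w), Mul(-12, Pow(w, 2))) = Add(Mul(-12, Pow(w, 2)), Mul(v, w)))
Add(Function('c')(16, Function('B')(-1, -7)), G) = Add(Mul(-7, Add(16, Mul(-12, -7))), 4747) = Add(Mul(-7, Add(16, 84)), 4747) = Add(Mul(-7, 100), 4747) = Add(-700, 4747) = 4047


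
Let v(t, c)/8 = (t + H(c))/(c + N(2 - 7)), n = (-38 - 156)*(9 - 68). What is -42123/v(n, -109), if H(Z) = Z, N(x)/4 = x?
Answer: 1811289/30232 ≈ 59.913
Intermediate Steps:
N(x) = 4*x
n = 11446 (n = -194*(-59) = 11446)
v(t, c) = 8*(c + t)/(-20 + c) (v(t, c) = 8*((t + c)/(c + 4*(2 - 7))) = 8*((c + t)/(c + 4*(-5))) = 8*((c + t)/(c - 20)) = 8*((c + t)/(-20 + c)) = 8*(c + t)/(-20 + c))
-42123/v(n, -109) = -42123*(-20 - 109)/(8*(-109 + 11446)) = -42123/(8*11337/(-129)) = -42123/(8*(-1/129)*11337) = -42123/(-30232/43) = -42123*(-43/30232) = 1811289/30232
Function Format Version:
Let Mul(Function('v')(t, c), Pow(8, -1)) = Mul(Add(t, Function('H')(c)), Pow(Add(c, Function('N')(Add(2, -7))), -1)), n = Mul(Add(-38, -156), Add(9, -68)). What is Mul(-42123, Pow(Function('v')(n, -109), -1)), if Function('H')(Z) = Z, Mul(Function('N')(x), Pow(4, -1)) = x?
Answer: Rational(1811289, 30232) ≈ 59.913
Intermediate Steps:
Function('N')(x) = Mul(4, x)
n = 11446 (n = Mul(-194, -59) = 11446)
Function('v')(t, c) = Mul(8, Pow(Add(-20, c), -1), Add(c, t)) (Function('v')(t, c) = Mul(8, Mul(Add(t, c), Pow(Add(c, Mul(4, Add(2, -7))), -1))) = Mul(8, Mul(Add(c, t), Pow(Add(c, Mul(4, -5)), -1))) = Mul(8, Mul(Add(c, t), Pow(Add(c, -20), -1))) = Mul(8, Mul(Add(c, t), Pow(Add(-20, c), -1))) = Mul(8, Mul(Pow(Add(-20, c), -1), Add(c, t))) = Mul(8, Pow(Add(-20, c), -1), Add(c, t)))
Mul(-42123, Pow(Function('v')(n, -109), -1)) = Mul(-42123, Pow(Mul(8, Pow(Add(-20, -109), -1), Add(-109, 11446)), -1)) = Mul(-42123, Pow(Mul(8, Pow(-129, -1), 11337), -1)) = Mul(-42123, Pow(Mul(8, Rational(-1, 129), 11337), -1)) = Mul(-42123, Pow(Rational(-30232, 43), -1)) = Mul(-42123, Rational(-43, 30232)) = Rational(1811289, 30232)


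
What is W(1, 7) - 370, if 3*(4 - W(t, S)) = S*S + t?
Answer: -1148/3 ≈ -382.67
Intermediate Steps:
W(t, S) = 4 - t/3 - S**2/3 (W(t, S) = 4 - (S*S + t)/3 = 4 - (S**2 + t)/3 = 4 - (t + S**2)/3 = 4 + (-t/3 - S**2/3) = 4 - t/3 - S**2/3)
W(1, 7) - 370 = (4 - 1/3*1 - 1/3*7**2) - 370 = (4 - 1/3 - 1/3*49) - 370 = (4 - 1/3 - 49/3) - 370 = -38/3 - 370 = -1148/3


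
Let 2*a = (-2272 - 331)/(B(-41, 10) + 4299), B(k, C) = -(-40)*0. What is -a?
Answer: 2603/8598 ≈ 0.30274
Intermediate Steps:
B(k, C) = 0 (B(k, C) = -8*0 = 0)
a = -2603/8598 (a = ((-2272 - 331)/(0 + 4299))/2 = (-2603/4299)/2 = (-2603*1/4299)/2 = (½)*(-2603/4299) = -2603/8598 ≈ -0.30274)
-a = -1*(-2603/8598) = 2603/8598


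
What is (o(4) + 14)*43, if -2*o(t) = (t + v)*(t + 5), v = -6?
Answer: 989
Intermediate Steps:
o(t) = -(-6 + t)*(5 + t)/2 (o(t) = -(t - 6)*(t + 5)/2 = -(-6 + t)*(5 + t)/2)
(o(4) + 14)*43 = ((15 + (½)*4 - ½*4²) + 14)*43 = ((15 + 2 - ½*16) + 14)*43 = ((15 + 2 - 8) + 14)*43 = (9 + 14)*43 = 23*43 = 989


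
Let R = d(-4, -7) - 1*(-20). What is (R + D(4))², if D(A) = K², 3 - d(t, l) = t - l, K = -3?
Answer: 841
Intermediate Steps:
d(t, l) = 3 + l - t (d(t, l) = 3 - (t - l) = 3 + (l - t) = 3 + l - t)
D(A) = 9 (D(A) = (-3)² = 9)
R = 20 (R = (3 - 7 - 1*(-4)) - 1*(-20) = (3 - 7 + 4) + 20 = 0 + 20 = 20)
(R + D(4))² = (20 + 9)² = 29² = 841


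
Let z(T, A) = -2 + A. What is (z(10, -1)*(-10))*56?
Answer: 1680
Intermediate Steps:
(z(10, -1)*(-10))*56 = ((-2 - 1)*(-10))*56 = -3*(-10)*56 = 30*56 = 1680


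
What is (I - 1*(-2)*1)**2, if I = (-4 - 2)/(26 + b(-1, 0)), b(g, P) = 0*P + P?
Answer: 529/169 ≈ 3.1302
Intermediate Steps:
b(g, P) = P (b(g, P) = 0 + P = P)
I = -3/13 (I = (-4 - 2)/(26 + 0) = -6/26 = -6*1/26 = -3/13 ≈ -0.23077)
(I - 1*(-2)*1)**2 = (-3/13 - 1*(-2)*1)**2 = (-3/13 + 2*1)**2 = (-3/13 + 2)**2 = (23/13)**2 = 529/169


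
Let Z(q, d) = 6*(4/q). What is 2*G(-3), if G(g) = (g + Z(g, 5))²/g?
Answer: -242/3 ≈ -80.667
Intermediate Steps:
Z(q, d) = 24/q
G(g) = (g + 24/g)²/g
2*G(-3) = 2*((24 + (-3)²)²/(-3)³) = 2*(-(24 + 9)²/27) = 2*(-1/27*33²) = 2*(-1/27*1089) = 2*(-121/3) = -242/3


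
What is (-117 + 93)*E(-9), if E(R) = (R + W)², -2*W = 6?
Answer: -3456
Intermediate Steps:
W = -3 (W = -½*6 = -3)
E(R) = (-3 + R)² (E(R) = (R - 3)² = (-3 + R)²)
(-117 + 93)*E(-9) = (-117 + 93)*(-3 - 9)² = -24*(-12)² = -24*144 = -3456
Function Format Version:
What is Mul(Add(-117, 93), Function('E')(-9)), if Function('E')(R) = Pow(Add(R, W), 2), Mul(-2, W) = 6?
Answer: -3456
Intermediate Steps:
W = -3 (W = Mul(Rational(-1, 2), 6) = -3)
Function('E')(R) = Pow(Add(-3, R), 2) (Function('E')(R) = Pow(Add(R, -3), 2) = Pow(Add(-3, R), 2))
Mul(Add(-117, 93), Function('E')(-9)) = Mul(Add(-117, 93), Pow(Add(-3, -9), 2)) = Mul(-24, Pow(-12, 2)) = Mul(-24, 144) = -3456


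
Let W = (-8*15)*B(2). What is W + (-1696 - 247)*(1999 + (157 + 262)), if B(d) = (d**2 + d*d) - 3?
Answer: -4698774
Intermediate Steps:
B(d) = -3 + 2*d**2 (B(d) = (d**2 + d**2) - 3 = 2*d**2 - 3 = -3 + 2*d**2)
W = -600 (W = (-8*15)*(-3 + 2*2**2) = -120*(-3 + 2*4) = -120*(-3 + 8) = -120*5 = -600)
W + (-1696 - 247)*(1999 + (157 + 262)) = -600 + (-1696 - 247)*(1999 + (157 + 262)) = -600 - 1943*(1999 + 419) = -600 - 1943*2418 = -600 - 4698174 = -4698774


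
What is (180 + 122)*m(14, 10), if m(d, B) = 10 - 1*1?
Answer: 2718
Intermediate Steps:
m(d, B) = 9 (m(d, B) = 10 - 1 = 9)
(180 + 122)*m(14, 10) = (180 + 122)*9 = 302*9 = 2718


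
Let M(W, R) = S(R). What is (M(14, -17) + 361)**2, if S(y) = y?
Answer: 118336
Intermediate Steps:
M(W, R) = R
(M(14, -17) + 361)**2 = (-17 + 361)**2 = 344**2 = 118336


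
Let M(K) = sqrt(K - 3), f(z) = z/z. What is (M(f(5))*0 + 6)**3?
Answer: 216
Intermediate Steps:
f(z) = 1
M(K) = sqrt(-3 + K)
(M(f(5))*0 + 6)**3 = (sqrt(-3 + 1)*0 + 6)**3 = (sqrt(-2)*0 + 6)**3 = ((I*sqrt(2))*0 + 6)**3 = (0 + 6)**3 = 6**3 = 216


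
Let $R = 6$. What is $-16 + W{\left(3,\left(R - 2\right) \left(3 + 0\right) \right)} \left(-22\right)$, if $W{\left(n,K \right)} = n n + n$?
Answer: $-280$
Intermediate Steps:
$W{\left(n,K \right)} = n + n^{2}$ ($W{\left(n,K \right)} = n^{2} + n = n + n^{2}$)
$-16 + W{\left(3,\left(R - 2\right) \left(3 + 0\right) \right)} \left(-22\right) = -16 + 3 \left(1 + 3\right) \left(-22\right) = -16 + 3 \cdot 4 \left(-22\right) = -16 + 12 \left(-22\right) = -16 - 264 = -280$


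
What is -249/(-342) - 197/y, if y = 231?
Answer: -365/2926 ≈ -0.12474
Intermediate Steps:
-249/(-342) - 197/y = -249/(-342) - 197/231 = -249*(-1/342) - 197*1/231 = 83/114 - 197/231 = -365/2926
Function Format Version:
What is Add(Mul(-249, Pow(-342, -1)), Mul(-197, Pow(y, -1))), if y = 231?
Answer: Rational(-365, 2926) ≈ -0.12474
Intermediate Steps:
Add(Mul(-249, Pow(-342, -1)), Mul(-197, Pow(y, -1))) = Add(Mul(-249, Pow(-342, -1)), Mul(-197, Pow(231, -1))) = Add(Mul(-249, Rational(-1, 342)), Mul(-197, Rational(1, 231))) = Add(Rational(83, 114), Rational(-197, 231)) = Rational(-365, 2926)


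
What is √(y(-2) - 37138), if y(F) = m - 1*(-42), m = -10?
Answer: I*√37106 ≈ 192.63*I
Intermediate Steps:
y(F) = 32 (y(F) = -10 - 1*(-42) = -10 + 42 = 32)
√(y(-2) - 37138) = √(32 - 37138) = √(-37106) = I*√37106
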